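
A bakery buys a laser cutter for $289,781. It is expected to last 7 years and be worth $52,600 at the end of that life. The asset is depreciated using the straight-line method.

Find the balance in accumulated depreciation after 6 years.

$203,298

Depreciable base = $289,781 − $52,600 = $237,181.
Annual expense = $237,181 / 7 = $33,883.
End of year 1: book value $255,898.
End of year 2: book value $222,015.
End of year 3: book value $188,132.
End of year 4: book value $154,249.
End of year 5: book value $120,366.
End of year 6: book value $86,483.
Accumulated through year 6 = $289,781 − $86,483 = $203,298.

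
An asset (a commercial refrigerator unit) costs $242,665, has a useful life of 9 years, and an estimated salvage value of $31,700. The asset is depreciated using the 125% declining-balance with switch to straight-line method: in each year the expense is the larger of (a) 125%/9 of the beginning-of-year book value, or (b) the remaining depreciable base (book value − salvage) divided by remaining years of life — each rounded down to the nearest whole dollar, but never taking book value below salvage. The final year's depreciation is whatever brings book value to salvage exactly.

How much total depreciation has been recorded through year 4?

$109,236

Depreciable base = $242,665 − $31,700 = $210,965.
Year 1: DB = ⌊$242,665 × 125%/9⌋ = $33,703; SL = ⌊$210,965/9⌋ = $23,440 → take DB $33,703. Book value $208,962.
Year 2: DB = ⌊$208,962 × 125%/9⌋ = $29,022; SL = ⌊$177,262/8⌋ = $22,157 → take DB $29,022. Book value $179,940.
Year 3: DB = ⌊$179,940 × 125%/9⌋ = $24,991; SL = ⌊$148,240/7⌋ = $21,177 → take DB $24,991. Book value $154,949.
Year 4: DB = ⌊$154,949 × 125%/9⌋ = $21,520; SL = ⌊$123,249/6⌋ = $20,541 → take DB $21,520. Book value $133,429.
Accumulated through year 4 = $242,665 − $133,429 = $109,236.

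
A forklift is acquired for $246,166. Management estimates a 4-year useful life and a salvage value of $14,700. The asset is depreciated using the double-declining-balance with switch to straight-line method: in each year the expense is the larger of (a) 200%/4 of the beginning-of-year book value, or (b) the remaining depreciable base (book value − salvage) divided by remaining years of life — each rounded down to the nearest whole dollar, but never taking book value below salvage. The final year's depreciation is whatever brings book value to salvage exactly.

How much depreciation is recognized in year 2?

$61,541

Depreciable base = $246,166 − $14,700 = $231,466.
Year 1: DB = ⌊$246,166 × 200%/4⌋ = $123,083; SL = ⌊$231,466/4⌋ = $57,866 → take DB $123,083. Book value $123,083.
Year 2: DB = ⌊$123,083 × 200%/4⌋ = $61,541; SL = ⌊$108,383/3⌋ = $36,127 → take DB $61,541. Book value $61,542.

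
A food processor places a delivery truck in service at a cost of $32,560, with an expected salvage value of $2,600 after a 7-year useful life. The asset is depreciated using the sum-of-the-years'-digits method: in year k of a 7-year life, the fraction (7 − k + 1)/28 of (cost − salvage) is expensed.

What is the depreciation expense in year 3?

$5,350

Depreciable base = $32,560 − $2,600 = $29,960.
Sum of the years' digits = 7+6+5+4+3+2+1 = 28.
Year 1: $29,960 × 7/28 = $7,490. Book value $25,070.
Year 2: $29,960 × 6/28 = $6,420. Book value $18,650.
Year 3: $29,960 × 5/28 = $5,350. Book value $13,300.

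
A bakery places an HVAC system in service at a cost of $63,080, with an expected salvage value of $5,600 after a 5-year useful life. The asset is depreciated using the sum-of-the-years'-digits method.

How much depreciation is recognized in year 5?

Depreciable base = $63,080 − $5,600 = $57,480.
Sum of the years' digits = 5+4+3+2+1 = 15.
Year 1: $57,480 × 5/15 = $19,160. Book value $43,920.
Year 2: $57,480 × 4/15 = $15,328. Book value $28,592.
Year 3: $57,480 × 3/15 = $11,496. Book value $17,096.
Year 4: $57,480 × 2/15 = $7,664. Book value $9,432.
Year 5: $57,480 × 1/15 = $3,832. Book value $5,600.

$3,832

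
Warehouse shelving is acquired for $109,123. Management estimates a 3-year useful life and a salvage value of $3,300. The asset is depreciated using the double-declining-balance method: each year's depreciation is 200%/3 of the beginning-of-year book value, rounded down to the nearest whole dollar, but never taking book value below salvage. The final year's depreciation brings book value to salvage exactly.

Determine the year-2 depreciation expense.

Depreciable base = $109,123 − $3,300 = $105,823.
Year 1: ⌊$109,123 × 200%/3⌋ = $72,748. Book value $36,375.
Year 2: ⌊$36,375 × 200%/3⌋ = $24,250. Book value $12,125.

$24,250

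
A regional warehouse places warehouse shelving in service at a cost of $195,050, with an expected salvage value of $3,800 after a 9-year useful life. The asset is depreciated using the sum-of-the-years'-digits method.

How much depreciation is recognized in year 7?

$12,750

Depreciable base = $195,050 − $3,800 = $191,250.
Sum of the years' digits = 9+8+7+6+5+4+3+2+1 = 45.
Year 1: $191,250 × 9/45 = $38,250. Book value $156,800.
Year 2: $191,250 × 8/45 = $34,000. Book value $122,800.
Year 3: $191,250 × 7/45 = $29,750. Book value $93,050.
Year 4: $191,250 × 6/45 = $25,500. Book value $67,550.
Year 5: $191,250 × 5/45 = $21,250. Book value $46,300.
Year 6: $191,250 × 4/45 = $17,000. Book value $29,300.
Year 7: $191,250 × 3/45 = $12,750. Book value $16,550.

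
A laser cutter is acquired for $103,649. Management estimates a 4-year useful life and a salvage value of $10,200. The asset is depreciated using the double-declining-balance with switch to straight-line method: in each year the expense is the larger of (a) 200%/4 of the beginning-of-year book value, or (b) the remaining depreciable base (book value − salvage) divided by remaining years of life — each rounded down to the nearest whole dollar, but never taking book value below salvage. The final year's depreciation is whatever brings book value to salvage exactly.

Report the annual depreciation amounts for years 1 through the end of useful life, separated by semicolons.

Depreciable base = $103,649 − $10,200 = $93,449.
Year 1: DB = ⌊$103,649 × 200%/4⌋ = $51,824; SL = ⌊$93,449/4⌋ = $23,362 → take DB $51,824. Book value $51,825.
Year 2: DB = ⌊$51,825 × 200%/4⌋ = $25,912; SL = ⌊$41,625/3⌋ = $13,875 → take DB $25,912. Book value $25,913.
Year 3: DB = ⌊$25,913 × 200%/4⌋ = $12,956; SL = ⌊$15,713/2⌋ = $7,856 → take DB $12,956. Book value $12,957.
Year 4 (final): $12,957 − $10,200 = $2,757. Book value $10,200.

$51,824; $25,912; $12,956; $2,757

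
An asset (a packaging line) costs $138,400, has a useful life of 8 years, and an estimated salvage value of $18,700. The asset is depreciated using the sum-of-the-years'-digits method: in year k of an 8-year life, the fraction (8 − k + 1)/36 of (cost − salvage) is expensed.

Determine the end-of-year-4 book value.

$51,950

Depreciable base = $138,400 − $18,700 = $119,700.
Sum of the years' digits = 8+7+6+5+4+3+2+1 = 36.
Year 1: $119,700 × 8/36 = $26,600. Book value $111,800.
Year 2: $119,700 × 7/36 = $23,275. Book value $88,525.
Year 3: $119,700 × 6/36 = $19,950. Book value $68,575.
Year 4: $119,700 × 5/36 = $16,625. Book value $51,950.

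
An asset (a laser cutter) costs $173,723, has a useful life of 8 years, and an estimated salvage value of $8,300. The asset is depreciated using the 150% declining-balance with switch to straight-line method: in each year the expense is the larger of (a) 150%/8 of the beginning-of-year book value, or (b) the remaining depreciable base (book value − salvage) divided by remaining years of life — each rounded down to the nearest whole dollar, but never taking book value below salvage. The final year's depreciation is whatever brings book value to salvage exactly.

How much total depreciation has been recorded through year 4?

Depreciable base = $173,723 − $8,300 = $165,423.
Year 1: DB = ⌊$173,723 × 150%/8⌋ = $32,573; SL = ⌊$165,423/8⌋ = $20,677 → take DB $32,573. Book value $141,150.
Year 2: DB = ⌊$141,150 × 150%/8⌋ = $26,465; SL = ⌊$132,850/7⌋ = $18,978 → take DB $26,465. Book value $114,685.
Year 3: DB = ⌊$114,685 × 150%/8⌋ = $21,503; SL = ⌊$106,385/6⌋ = $17,730 → take DB $21,503. Book value $93,182.
Year 4: DB = ⌊$93,182 × 150%/8⌋ = $17,471; SL = ⌊$84,882/5⌋ = $16,976 → take DB $17,471. Book value $75,711.
Accumulated through year 4 = $173,723 − $75,711 = $98,012.

$98,012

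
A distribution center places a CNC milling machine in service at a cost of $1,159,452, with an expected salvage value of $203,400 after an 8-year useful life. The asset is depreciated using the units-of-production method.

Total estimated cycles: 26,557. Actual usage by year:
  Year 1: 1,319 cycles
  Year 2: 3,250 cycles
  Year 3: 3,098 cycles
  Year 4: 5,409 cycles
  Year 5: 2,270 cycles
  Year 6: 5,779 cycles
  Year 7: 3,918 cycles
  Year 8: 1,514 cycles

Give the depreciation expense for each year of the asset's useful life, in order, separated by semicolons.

Depreciable base = $1,159,452 − $203,400 = $956,052.
Rate = $956,052 / 26,557 cycles = $36 per cycle.
Year 1: 1,319 × $36 = $47,484. Book value $1,111,968.
Year 2: 3,250 × $36 = $117,000. Book value $994,968.
Year 3: 3,098 × $36 = $111,528. Book value $883,440.
Year 4: 5,409 × $36 = $194,724. Book value $688,716.
Year 5: 2,270 × $36 = $81,720. Book value $606,996.
Year 6: 5,779 × $36 = $208,044. Book value $398,952.
Year 7: 3,918 × $36 = $141,048. Book value $257,904.
Year 8: 1,514 × $36 = $54,504. Book value $203,400.

$47,484; $117,000; $111,528; $194,724; $81,720; $208,044; $141,048; $54,504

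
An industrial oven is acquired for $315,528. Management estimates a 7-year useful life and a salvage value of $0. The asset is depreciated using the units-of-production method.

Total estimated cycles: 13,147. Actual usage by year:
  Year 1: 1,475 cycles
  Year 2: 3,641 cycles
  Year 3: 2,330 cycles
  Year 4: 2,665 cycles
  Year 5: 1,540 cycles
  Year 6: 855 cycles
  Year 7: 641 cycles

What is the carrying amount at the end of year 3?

Depreciable base = $315,528 − $0 = $315,528.
Rate = $315,528 / 13,147 cycles = $24 per cycle.
Year 1: 1,475 × $24 = $35,400. Book value $280,128.
Year 2: 3,641 × $24 = $87,384. Book value $192,744.
Year 3: 2,330 × $24 = $55,920. Book value $136,824.

$136,824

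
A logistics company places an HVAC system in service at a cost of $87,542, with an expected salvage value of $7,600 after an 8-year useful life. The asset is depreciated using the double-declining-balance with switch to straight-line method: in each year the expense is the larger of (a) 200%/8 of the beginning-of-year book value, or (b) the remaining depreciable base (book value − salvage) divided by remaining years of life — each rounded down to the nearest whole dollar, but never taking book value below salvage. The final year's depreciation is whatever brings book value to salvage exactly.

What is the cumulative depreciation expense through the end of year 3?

$50,609

Depreciable base = $87,542 − $7,600 = $79,942.
Year 1: DB = ⌊$87,542 × 200%/8⌋ = $21,885; SL = ⌊$79,942/8⌋ = $9,992 → take DB $21,885. Book value $65,657.
Year 2: DB = ⌊$65,657 × 200%/8⌋ = $16,414; SL = ⌊$58,057/7⌋ = $8,293 → take DB $16,414. Book value $49,243.
Year 3: DB = ⌊$49,243 × 200%/8⌋ = $12,310; SL = ⌊$41,643/6⌋ = $6,940 → take DB $12,310. Book value $36,933.
Accumulated through year 3 = $87,542 − $36,933 = $50,609.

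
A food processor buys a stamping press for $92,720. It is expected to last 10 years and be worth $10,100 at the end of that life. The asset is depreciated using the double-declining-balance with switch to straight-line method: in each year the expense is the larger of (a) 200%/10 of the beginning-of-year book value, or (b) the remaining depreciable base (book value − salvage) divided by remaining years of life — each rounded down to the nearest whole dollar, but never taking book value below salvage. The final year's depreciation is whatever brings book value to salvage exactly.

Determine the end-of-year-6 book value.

$24,308

Depreciable base = $92,720 − $10,100 = $82,620.
Year 1: DB = ⌊$92,720 × 200%/10⌋ = $18,544; SL = ⌊$82,620/10⌋ = $8,262 → take DB $18,544. Book value $74,176.
Year 2: DB = ⌊$74,176 × 200%/10⌋ = $14,835; SL = ⌊$64,076/9⌋ = $7,119 → take DB $14,835. Book value $59,341.
Year 3: DB = ⌊$59,341 × 200%/10⌋ = $11,868; SL = ⌊$49,241/8⌋ = $6,155 → take DB $11,868. Book value $47,473.
Year 4: DB = ⌊$47,473 × 200%/10⌋ = $9,494; SL = ⌊$37,373/7⌋ = $5,339 → take DB $9,494. Book value $37,979.
Year 5: DB = ⌊$37,979 × 200%/10⌋ = $7,595; SL = ⌊$27,879/6⌋ = $4,646 → take DB $7,595. Book value $30,384.
Year 6: DB = ⌊$30,384 × 200%/10⌋ = $6,076; SL = ⌊$20,284/5⌋ = $4,056 → take DB $6,076. Book value $24,308.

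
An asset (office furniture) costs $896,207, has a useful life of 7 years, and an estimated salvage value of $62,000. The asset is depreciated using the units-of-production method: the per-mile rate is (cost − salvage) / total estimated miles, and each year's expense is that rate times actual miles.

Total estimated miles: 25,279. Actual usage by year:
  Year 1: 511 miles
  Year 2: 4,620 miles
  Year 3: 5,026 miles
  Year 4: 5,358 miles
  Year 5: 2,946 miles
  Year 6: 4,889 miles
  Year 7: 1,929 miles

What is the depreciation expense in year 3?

Depreciable base = $896,207 − $62,000 = $834,207.
Rate = $834,207 / 25,279 miles = $33 per mile.
Year 1: 511 × $33 = $16,863. Book value $879,344.
Year 2: 4,620 × $33 = $152,460. Book value $726,884.
Year 3: 5,026 × $33 = $165,858. Book value $561,026.

$165,858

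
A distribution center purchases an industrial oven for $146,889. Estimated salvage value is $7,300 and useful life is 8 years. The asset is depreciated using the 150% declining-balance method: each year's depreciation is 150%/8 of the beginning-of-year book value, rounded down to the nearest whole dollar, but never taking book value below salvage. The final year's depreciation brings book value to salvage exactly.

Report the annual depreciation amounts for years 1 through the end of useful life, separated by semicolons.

Depreciable base = $146,889 − $7,300 = $139,589.
Year 1: ⌊$146,889 × 150%/8⌋ = $27,541. Book value $119,348.
Year 2: ⌊$119,348 × 150%/8⌋ = $22,377. Book value $96,971.
Year 3: ⌊$96,971 × 150%/8⌋ = $18,182. Book value $78,789.
Year 4: ⌊$78,789 × 150%/8⌋ = $14,772. Book value $64,017.
Year 5: ⌊$64,017 × 150%/8⌋ = $12,003. Book value $52,014.
Year 6: ⌊$52,014 × 150%/8⌋ = $9,752. Book value $42,262.
Year 7: ⌊$42,262 × 150%/8⌋ = $7,924. Book value $34,338.
Year 8 (final): $34,338 − $7,300 = $27,038. Book value $7,300.

$27,541; $22,377; $18,182; $14,772; $12,003; $9,752; $7,924; $27,038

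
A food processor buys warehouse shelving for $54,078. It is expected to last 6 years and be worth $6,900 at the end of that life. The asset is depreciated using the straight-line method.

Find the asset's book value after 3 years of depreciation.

Depreciable base = $54,078 − $6,900 = $47,178.
Annual expense = $47,178 / 6 = $7,863.
End of year 1: book value $46,215.
End of year 2: book value $38,352.
End of year 3: book value $30,489.

$30,489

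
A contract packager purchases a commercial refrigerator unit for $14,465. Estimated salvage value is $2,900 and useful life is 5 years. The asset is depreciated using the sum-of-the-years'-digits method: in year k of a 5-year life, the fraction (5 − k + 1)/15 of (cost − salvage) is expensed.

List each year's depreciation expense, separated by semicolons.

Depreciable base = $14,465 − $2,900 = $11,565.
Sum of the years' digits = 5+4+3+2+1 = 15.
Year 1: $11,565 × 5/15 = $3,855. Book value $10,610.
Year 2: $11,565 × 4/15 = $3,084. Book value $7,526.
Year 3: $11,565 × 3/15 = $2,313. Book value $5,213.
Year 4: $11,565 × 2/15 = $1,542. Book value $3,671.
Year 5: $11,565 × 1/15 = $771. Book value $2,900.

$3,855; $3,084; $2,313; $1,542; $771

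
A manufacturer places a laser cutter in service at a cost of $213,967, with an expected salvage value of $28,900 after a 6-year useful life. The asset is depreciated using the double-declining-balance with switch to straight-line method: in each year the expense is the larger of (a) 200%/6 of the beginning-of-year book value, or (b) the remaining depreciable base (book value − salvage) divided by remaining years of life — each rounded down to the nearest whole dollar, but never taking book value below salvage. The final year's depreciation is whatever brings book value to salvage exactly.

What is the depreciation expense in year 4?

$21,132

Depreciable base = $213,967 − $28,900 = $185,067.
Year 1: DB = ⌊$213,967 × 200%/6⌋ = $71,322; SL = ⌊$185,067/6⌋ = $30,844 → take DB $71,322. Book value $142,645.
Year 2: DB = ⌊$142,645 × 200%/6⌋ = $47,548; SL = ⌊$113,745/5⌋ = $22,749 → take DB $47,548. Book value $95,097.
Year 3: DB = ⌊$95,097 × 200%/6⌋ = $31,699; SL = ⌊$66,197/4⌋ = $16,549 → take DB $31,699. Book value $63,398.
Year 4: DB = ⌊$63,398 × 200%/6⌋ = $21,132; SL = ⌊$34,498/3⌋ = $11,499 → take DB $21,132. Book value $42,266.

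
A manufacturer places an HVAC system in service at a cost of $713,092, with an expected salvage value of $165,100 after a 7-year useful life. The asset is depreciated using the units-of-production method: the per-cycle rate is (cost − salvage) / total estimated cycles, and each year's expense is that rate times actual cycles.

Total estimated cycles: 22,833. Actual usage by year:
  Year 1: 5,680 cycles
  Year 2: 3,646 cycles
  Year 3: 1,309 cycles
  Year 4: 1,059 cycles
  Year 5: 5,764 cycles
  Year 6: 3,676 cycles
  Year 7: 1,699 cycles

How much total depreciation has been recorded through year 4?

Depreciable base = $713,092 − $165,100 = $547,992.
Rate = $547,992 / 22,833 cycles = $24 per cycle.
Year 1: 5,680 × $24 = $136,320. Book value $576,772.
Year 2: 3,646 × $24 = $87,504. Book value $489,268.
Year 3: 1,309 × $24 = $31,416. Book value $457,852.
Year 4: 1,059 × $24 = $25,416. Book value $432,436.
Accumulated through year 4 = $713,092 − $432,436 = $280,656.

$280,656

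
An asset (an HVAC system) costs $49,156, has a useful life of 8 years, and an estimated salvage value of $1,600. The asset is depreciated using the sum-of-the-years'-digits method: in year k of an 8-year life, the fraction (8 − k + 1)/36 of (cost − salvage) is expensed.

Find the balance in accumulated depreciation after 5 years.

$39,630

Depreciable base = $49,156 − $1,600 = $47,556.
Sum of the years' digits = 8+7+6+5+4+3+2+1 = 36.
Year 1: $47,556 × 8/36 = $10,568. Book value $38,588.
Year 2: $47,556 × 7/36 = $9,247. Book value $29,341.
Year 3: $47,556 × 6/36 = $7,926. Book value $21,415.
Year 4: $47,556 × 5/36 = $6,605. Book value $14,810.
Year 5: $47,556 × 4/36 = $5,284. Book value $9,526.
Accumulated through year 5 = $49,156 − $9,526 = $39,630.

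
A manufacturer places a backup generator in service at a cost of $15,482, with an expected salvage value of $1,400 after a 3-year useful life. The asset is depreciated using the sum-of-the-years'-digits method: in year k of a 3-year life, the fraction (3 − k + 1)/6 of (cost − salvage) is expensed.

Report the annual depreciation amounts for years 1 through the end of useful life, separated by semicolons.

$7,041; $4,694; $2,347

Depreciable base = $15,482 − $1,400 = $14,082.
Sum of the years' digits = 3+2+1 = 6.
Year 1: $14,082 × 3/6 = $7,041. Book value $8,441.
Year 2: $14,082 × 2/6 = $4,694. Book value $3,747.
Year 3: $14,082 × 1/6 = $2,347. Book value $1,400.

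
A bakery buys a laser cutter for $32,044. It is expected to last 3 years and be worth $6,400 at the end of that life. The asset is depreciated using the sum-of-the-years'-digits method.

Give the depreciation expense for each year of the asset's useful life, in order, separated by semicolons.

$12,822; $8,548; $4,274

Depreciable base = $32,044 − $6,400 = $25,644.
Sum of the years' digits = 3+2+1 = 6.
Year 1: $25,644 × 3/6 = $12,822. Book value $19,222.
Year 2: $25,644 × 2/6 = $8,548. Book value $10,674.
Year 3: $25,644 × 1/6 = $4,274. Book value $6,400.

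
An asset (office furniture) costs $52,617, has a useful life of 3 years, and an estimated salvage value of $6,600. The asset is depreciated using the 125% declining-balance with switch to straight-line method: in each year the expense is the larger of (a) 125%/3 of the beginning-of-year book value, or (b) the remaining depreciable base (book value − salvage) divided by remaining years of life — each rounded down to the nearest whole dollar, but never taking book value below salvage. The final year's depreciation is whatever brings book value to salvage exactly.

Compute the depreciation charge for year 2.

Depreciable base = $52,617 − $6,600 = $46,017.
Year 1: DB = ⌊$52,617 × 125%/3⌋ = $21,923; SL = ⌊$46,017/3⌋ = $15,339 → take DB $21,923. Book value $30,694.
Year 2: DB = ⌊$30,694 × 125%/3⌋ = $12,789; SL = ⌊$24,094/2⌋ = $12,047 → take DB $12,789. Book value $17,905.

$12,789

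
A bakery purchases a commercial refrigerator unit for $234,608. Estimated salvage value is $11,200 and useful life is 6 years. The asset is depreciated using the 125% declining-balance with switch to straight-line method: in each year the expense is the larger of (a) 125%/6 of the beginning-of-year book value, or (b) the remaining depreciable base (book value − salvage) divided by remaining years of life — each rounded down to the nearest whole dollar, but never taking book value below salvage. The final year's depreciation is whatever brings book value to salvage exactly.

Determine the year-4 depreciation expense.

Depreciable base = $234,608 − $11,200 = $223,408.
Year 1: DB = ⌊$234,608 × 125%/6⌋ = $48,876; SL = ⌊$223,408/6⌋ = $37,234 → take DB $48,876. Book value $185,732.
Year 2: DB = ⌊$185,732 × 125%/6⌋ = $38,694; SL = ⌊$174,532/5⌋ = $34,906 → take DB $38,694. Book value $147,038.
Year 3: DB = ⌊$147,038 × 125%/6⌋ = $30,632; SL = ⌊$135,838/4⌋ = $33,959 → take SL $33,959. Book value $113,079.
Year 4: DB = ⌊$113,079 × 125%/6⌋ = $23,558; SL = ⌊$101,879/3⌋ = $33,959 → take SL $33,959. Book value $79,120.

$33,959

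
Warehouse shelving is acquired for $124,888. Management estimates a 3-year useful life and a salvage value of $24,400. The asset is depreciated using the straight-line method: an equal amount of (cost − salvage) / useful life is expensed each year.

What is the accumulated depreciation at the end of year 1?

Depreciable base = $124,888 − $24,400 = $100,488.
Annual expense = $100,488 / 3 = $33,496.
End of year 1: book value $91,392.
Accumulated through year 1 = $124,888 − $91,392 = $33,496.

$33,496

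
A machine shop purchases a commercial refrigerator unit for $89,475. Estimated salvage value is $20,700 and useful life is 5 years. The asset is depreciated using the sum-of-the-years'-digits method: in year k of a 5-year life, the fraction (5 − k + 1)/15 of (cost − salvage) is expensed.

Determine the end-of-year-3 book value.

$34,455

Depreciable base = $89,475 − $20,700 = $68,775.
Sum of the years' digits = 5+4+3+2+1 = 15.
Year 1: $68,775 × 5/15 = $22,925. Book value $66,550.
Year 2: $68,775 × 4/15 = $18,340. Book value $48,210.
Year 3: $68,775 × 3/15 = $13,755. Book value $34,455.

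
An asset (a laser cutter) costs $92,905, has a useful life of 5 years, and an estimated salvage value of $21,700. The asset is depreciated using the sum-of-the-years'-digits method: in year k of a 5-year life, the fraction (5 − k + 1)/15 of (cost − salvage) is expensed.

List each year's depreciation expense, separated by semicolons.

Depreciable base = $92,905 − $21,700 = $71,205.
Sum of the years' digits = 5+4+3+2+1 = 15.
Year 1: $71,205 × 5/15 = $23,735. Book value $69,170.
Year 2: $71,205 × 4/15 = $18,988. Book value $50,182.
Year 3: $71,205 × 3/15 = $14,241. Book value $35,941.
Year 4: $71,205 × 2/15 = $9,494. Book value $26,447.
Year 5: $71,205 × 1/15 = $4,747. Book value $21,700.

$23,735; $18,988; $14,241; $9,494; $4,747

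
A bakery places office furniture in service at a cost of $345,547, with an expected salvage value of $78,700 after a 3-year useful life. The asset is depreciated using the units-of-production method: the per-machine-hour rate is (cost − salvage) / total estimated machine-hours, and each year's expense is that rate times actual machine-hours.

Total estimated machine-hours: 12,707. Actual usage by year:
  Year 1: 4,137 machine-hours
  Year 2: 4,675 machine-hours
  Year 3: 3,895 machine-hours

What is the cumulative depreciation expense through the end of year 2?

Depreciable base = $345,547 − $78,700 = $266,847.
Rate = $266,847 / 12,707 machine-hours = $21 per machine-hour.
Year 1: 4,137 × $21 = $86,877. Book value $258,670.
Year 2: 4,675 × $21 = $98,175. Book value $160,495.
Accumulated through year 2 = $345,547 − $160,495 = $185,052.

$185,052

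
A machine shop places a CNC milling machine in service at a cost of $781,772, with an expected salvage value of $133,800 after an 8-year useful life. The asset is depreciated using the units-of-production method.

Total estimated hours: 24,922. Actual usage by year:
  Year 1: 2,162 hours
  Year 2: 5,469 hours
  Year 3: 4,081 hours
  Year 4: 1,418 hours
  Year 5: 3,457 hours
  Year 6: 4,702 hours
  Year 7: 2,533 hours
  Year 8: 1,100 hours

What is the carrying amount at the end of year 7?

$162,400

Depreciable base = $781,772 − $133,800 = $647,972.
Rate = $647,972 / 24,922 hours = $26 per hour.
Year 1: 2,162 × $26 = $56,212. Book value $725,560.
Year 2: 5,469 × $26 = $142,194. Book value $583,366.
Year 3: 4,081 × $26 = $106,106. Book value $477,260.
Year 4: 1,418 × $26 = $36,868. Book value $440,392.
Year 5: 3,457 × $26 = $89,882. Book value $350,510.
Year 6: 4,702 × $26 = $122,252. Book value $228,258.
Year 7: 2,533 × $26 = $65,858. Book value $162,400.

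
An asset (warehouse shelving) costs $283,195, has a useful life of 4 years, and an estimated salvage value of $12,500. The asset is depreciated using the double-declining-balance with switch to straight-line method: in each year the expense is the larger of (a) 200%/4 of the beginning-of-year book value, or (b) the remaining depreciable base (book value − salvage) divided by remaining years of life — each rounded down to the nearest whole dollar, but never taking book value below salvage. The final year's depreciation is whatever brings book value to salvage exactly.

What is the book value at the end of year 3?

Depreciable base = $283,195 − $12,500 = $270,695.
Year 1: DB = ⌊$283,195 × 200%/4⌋ = $141,597; SL = ⌊$270,695/4⌋ = $67,673 → take DB $141,597. Book value $141,598.
Year 2: DB = ⌊$141,598 × 200%/4⌋ = $70,799; SL = ⌊$129,098/3⌋ = $43,032 → take DB $70,799. Book value $70,799.
Year 3: DB = ⌊$70,799 × 200%/4⌋ = $35,399; SL = ⌊$58,299/2⌋ = $29,149 → take DB $35,399. Book value $35,400.

$35,400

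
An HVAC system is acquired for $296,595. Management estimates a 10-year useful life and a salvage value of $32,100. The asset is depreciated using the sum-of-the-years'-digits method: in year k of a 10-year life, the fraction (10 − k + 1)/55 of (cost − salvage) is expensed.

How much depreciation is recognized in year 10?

$4,809

Depreciable base = $296,595 − $32,100 = $264,495.
Sum of the years' digits = 10+9+8+7+6+5+4+3+2+1 = 55.
Year 1: $264,495 × 10/55 = $48,090. Book value $248,505.
Year 2: $264,495 × 9/55 = $43,281. Book value $205,224.
Year 3: $264,495 × 8/55 = $38,472. Book value $166,752.
Year 4: $264,495 × 7/55 = $33,663. Book value $133,089.
Year 5: $264,495 × 6/55 = $28,854. Book value $104,235.
Year 6: $264,495 × 5/55 = $24,045. Book value $80,190.
Year 7: $264,495 × 4/55 = $19,236. Book value $60,954.
Year 8: $264,495 × 3/55 = $14,427. Book value $46,527.
Year 9: $264,495 × 2/55 = $9,618. Book value $36,909.
Year 10: $264,495 × 1/55 = $4,809. Book value $32,100.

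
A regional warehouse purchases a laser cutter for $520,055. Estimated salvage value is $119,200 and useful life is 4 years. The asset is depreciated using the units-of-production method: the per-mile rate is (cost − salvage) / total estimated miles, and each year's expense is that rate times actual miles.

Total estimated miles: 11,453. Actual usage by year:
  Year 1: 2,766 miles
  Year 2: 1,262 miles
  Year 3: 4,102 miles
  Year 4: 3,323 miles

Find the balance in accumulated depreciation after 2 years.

$140,980

Depreciable base = $520,055 − $119,200 = $400,855.
Rate = $400,855 / 11,453 miles = $35 per mile.
Year 1: 2,766 × $35 = $96,810. Book value $423,245.
Year 2: 1,262 × $35 = $44,170. Book value $379,075.
Accumulated through year 2 = $520,055 − $379,075 = $140,980.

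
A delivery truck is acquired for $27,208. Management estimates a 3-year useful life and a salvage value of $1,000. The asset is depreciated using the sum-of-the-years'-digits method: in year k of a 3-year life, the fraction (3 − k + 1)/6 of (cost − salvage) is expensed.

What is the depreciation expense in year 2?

Depreciable base = $27,208 − $1,000 = $26,208.
Sum of the years' digits = 3+2+1 = 6.
Year 1: $26,208 × 3/6 = $13,104. Book value $14,104.
Year 2: $26,208 × 2/6 = $8,736. Book value $5,368.

$8,736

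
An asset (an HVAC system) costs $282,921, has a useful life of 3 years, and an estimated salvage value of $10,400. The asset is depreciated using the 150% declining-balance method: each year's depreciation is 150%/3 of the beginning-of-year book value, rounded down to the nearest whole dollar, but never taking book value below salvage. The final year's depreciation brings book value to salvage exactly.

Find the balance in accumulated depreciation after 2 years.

$212,190

Depreciable base = $282,921 − $10,400 = $272,521.
Year 1: ⌊$282,921 × 150%/3⌋ = $141,460. Book value $141,461.
Year 2: ⌊$141,461 × 150%/3⌋ = $70,730. Book value $70,731.
Accumulated through year 2 = $282,921 − $70,731 = $212,190.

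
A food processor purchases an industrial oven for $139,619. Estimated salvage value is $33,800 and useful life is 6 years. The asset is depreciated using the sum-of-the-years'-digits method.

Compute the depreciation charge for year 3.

Depreciable base = $139,619 − $33,800 = $105,819.
Sum of the years' digits = 6+5+4+3+2+1 = 21.
Year 1: $105,819 × 6/21 = $30,234. Book value $109,385.
Year 2: $105,819 × 5/21 = $25,195. Book value $84,190.
Year 3: $105,819 × 4/21 = $20,156. Book value $64,034.

$20,156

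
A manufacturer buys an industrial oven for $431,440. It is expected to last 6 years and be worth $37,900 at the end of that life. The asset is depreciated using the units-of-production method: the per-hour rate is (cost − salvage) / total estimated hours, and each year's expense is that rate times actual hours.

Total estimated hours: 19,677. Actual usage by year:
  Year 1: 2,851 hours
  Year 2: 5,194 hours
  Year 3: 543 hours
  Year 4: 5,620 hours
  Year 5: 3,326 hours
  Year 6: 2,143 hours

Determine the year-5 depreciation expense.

$66,520

Depreciable base = $431,440 − $37,900 = $393,540.
Rate = $393,540 / 19,677 hours = $20 per hour.
Year 1: 2,851 × $20 = $57,020. Book value $374,420.
Year 2: 5,194 × $20 = $103,880. Book value $270,540.
Year 3: 543 × $20 = $10,860. Book value $259,680.
Year 4: 5,620 × $20 = $112,400. Book value $147,280.
Year 5: 3,326 × $20 = $66,520. Book value $80,760.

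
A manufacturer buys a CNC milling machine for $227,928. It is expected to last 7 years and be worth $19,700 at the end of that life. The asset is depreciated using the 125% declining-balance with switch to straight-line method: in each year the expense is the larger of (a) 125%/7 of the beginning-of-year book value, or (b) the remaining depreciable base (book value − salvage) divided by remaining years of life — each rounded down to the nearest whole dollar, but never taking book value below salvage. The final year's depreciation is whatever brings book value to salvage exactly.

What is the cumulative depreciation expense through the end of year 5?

$154,912

Depreciable base = $227,928 − $19,700 = $208,228.
Year 1: DB = ⌊$227,928 × 125%/7⌋ = $40,701; SL = ⌊$208,228/7⌋ = $29,746 → take DB $40,701. Book value $187,227.
Year 2: DB = ⌊$187,227 × 125%/7⌋ = $33,433; SL = ⌊$167,527/6⌋ = $27,921 → take DB $33,433. Book value $153,794.
Year 3: DB = ⌊$153,794 × 125%/7⌋ = $27,463; SL = ⌊$134,094/5⌋ = $26,818 → take DB $27,463. Book value $126,331.
Year 4: DB = ⌊$126,331 × 125%/7⌋ = $22,559; SL = ⌊$106,631/4⌋ = $26,657 → take SL $26,657. Book value $99,674.
Year 5: DB = ⌊$99,674 × 125%/7⌋ = $17,798; SL = ⌊$79,974/3⌋ = $26,658 → take SL $26,658. Book value $73,016.
Accumulated through year 5 = $227,928 − $73,016 = $154,912.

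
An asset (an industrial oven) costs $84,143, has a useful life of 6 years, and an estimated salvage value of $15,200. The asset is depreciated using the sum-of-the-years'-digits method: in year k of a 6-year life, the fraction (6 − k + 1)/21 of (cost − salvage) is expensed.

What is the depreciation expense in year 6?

$3,283

Depreciable base = $84,143 − $15,200 = $68,943.
Sum of the years' digits = 6+5+4+3+2+1 = 21.
Year 1: $68,943 × 6/21 = $19,698. Book value $64,445.
Year 2: $68,943 × 5/21 = $16,415. Book value $48,030.
Year 3: $68,943 × 4/21 = $13,132. Book value $34,898.
Year 4: $68,943 × 3/21 = $9,849. Book value $25,049.
Year 5: $68,943 × 2/21 = $6,566. Book value $18,483.
Year 6: $68,943 × 1/21 = $3,283. Book value $15,200.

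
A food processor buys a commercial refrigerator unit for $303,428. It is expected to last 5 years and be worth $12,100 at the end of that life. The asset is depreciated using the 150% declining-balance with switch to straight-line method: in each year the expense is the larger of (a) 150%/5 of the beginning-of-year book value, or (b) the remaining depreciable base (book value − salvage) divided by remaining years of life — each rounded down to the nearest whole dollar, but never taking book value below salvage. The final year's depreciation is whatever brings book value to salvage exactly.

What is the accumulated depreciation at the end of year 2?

$154,748

Depreciable base = $303,428 − $12,100 = $291,328.
Year 1: DB = ⌊$303,428 × 150%/5⌋ = $91,028; SL = ⌊$291,328/5⌋ = $58,265 → take DB $91,028. Book value $212,400.
Year 2: DB = ⌊$212,400 × 150%/5⌋ = $63,720; SL = ⌊$200,300/4⌋ = $50,075 → take DB $63,720. Book value $148,680.
Accumulated through year 2 = $303,428 − $148,680 = $154,748.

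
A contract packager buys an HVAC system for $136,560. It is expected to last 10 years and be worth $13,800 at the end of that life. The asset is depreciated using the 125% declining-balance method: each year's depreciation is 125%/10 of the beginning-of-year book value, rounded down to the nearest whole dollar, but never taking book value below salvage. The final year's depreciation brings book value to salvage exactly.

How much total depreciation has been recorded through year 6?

Depreciable base = $136,560 − $13,800 = $122,760.
Year 1: ⌊$136,560 × 125%/10⌋ = $17,070. Book value $119,490.
Year 2: ⌊$119,490 × 125%/10⌋ = $14,936. Book value $104,554.
Year 3: ⌊$104,554 × 125%/10⌋ = $13,069. Book value $91,485.
Year 4: ⌊$91,485 × 125%/10⌋ = $11,435. Book value $80,050.
Year 5: ⌊$80,050 × 125%/10⌋ = $10,006. Book value $70,044.
Year 6: ⌊$70,044 × 125%/10⌋ = $8,755. Book value $61,289.
Accumulated through year 6 = $136,560 − $61,289 = $75,271.

$75,271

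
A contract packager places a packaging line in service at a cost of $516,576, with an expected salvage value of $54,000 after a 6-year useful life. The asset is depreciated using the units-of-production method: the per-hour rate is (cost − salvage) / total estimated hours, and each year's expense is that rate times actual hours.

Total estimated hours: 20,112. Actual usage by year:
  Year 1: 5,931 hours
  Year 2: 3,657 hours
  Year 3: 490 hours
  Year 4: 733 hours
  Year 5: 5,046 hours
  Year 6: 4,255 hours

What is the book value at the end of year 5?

$151,865

Depreciable base = $516,576 − $54,000 = $462,576.
Rate = $462,576 / 20,112 hours = $23 per hour.
Year 1: 5,931 × $23 = $136,413. Book value $380,163.
Year 2: 3,657 × $23 = $84,111. Book value $296,052.
Year 3: 490 × $23 = $11,270. Book value $284,782.
Year 4: 733 × $23 = $16,859. Book value $267,923.
Year 5: 5,046 × $23 = $116,058. Book value $151,865.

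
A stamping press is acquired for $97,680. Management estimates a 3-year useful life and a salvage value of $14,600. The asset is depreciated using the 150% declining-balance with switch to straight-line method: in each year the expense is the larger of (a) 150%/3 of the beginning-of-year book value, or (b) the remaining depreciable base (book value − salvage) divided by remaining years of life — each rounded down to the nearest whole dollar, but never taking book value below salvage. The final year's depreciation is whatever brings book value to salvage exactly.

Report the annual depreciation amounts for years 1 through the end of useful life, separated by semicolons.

$48,840; $24,420; $9,820

Depreciable base = $97,680 − $14,600 = $83,080.
Year 1: DB = ⌊$97,680 × 150%/3⌋ = $48,840; SL = ⌊$83,080/3⌋ = $27,693 → take DB $48,840. Book value $48,840.
Year 2: DB = ⌊$48,840 × 150%/3⌋ = $24,420; SL = ⌊$34,240/2⌋ = $17,120 → take DB $24,420. Book value $24,420.
Year 3 (final): $24,420 − $14,600 = $9,820. Book value $14,600.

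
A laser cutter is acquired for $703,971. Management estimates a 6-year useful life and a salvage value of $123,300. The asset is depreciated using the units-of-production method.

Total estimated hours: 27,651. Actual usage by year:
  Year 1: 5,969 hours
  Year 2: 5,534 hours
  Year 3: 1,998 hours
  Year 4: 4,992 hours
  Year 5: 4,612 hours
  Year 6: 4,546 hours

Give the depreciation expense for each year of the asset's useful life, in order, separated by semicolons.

Depreciable base = $703,971 − $123,300 = $580,671.
Rate = $580,671 / 27,651 hours = $21 per hour.
Year 1: 5,969 × $21 = $125,349. Book value $578,622.
Year 2: 5,534 × $21 = $116,214. Book value $462,408.
Year 3: 1,998 × $21 = $41,958. Book value $420,450.
Year 4: 4,992 × $21 = $104,832. Book value $315,618.
Year 5: 4,612 × $21 = $96,852. Book value $218,766.
Year 6: 4,546 × $21 = $95,466. Book value $123,300.

$125,349; $116,214; $41,958; $104,832; $96,852; $95,466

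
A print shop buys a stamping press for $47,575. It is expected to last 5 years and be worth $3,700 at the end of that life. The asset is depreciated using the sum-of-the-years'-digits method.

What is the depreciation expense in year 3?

$8,775

Depreciable base = $47,575 − $3,700 = $43,875.
Sum of the years' digits = 5+4+3+2+1 = 15.
Year 1: $43,875 × 5/15 = $14,625. Book value $32,950.
Year 2: $43,875 × 4/15 = $11,700. Book value $21,250.
Year 3: $43,875 × 3/15 = $8,775. Book value $12,475.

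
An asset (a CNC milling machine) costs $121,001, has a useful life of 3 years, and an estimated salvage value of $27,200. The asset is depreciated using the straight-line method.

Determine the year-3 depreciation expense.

$31,267

Depreciable base = $121,001 − $27,200 = $93,801.
Annual expense = $93,801 / 3 = $31,267.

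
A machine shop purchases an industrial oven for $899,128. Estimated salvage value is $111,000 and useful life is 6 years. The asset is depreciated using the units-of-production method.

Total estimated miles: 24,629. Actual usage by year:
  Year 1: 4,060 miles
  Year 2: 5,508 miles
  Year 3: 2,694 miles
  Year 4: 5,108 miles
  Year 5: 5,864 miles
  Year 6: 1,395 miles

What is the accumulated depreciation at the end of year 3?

$392,384

Depreciable base = $899,128 − $111,000 = $788,128.
Rate = $788,128 / 24,629 miles = $32 per mile.
Year 1: 4,060 × $32 = $129,920. Book value $769,208.
Year 2: 5,508 × $32 = $176,256. Book value $592,952.
Year 3: 2,694 × $32 = $86,208. Book value $506,744.
Accumulated through year 3 = $899,128 − $506,744 = $392,384.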